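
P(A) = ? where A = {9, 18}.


|A| = 2, so |P(A)| = 2^2 = 4
Enumerate subsets by cardinality (0 to 2):
∅, {9}, {18}, {9, 18}

P(A) has 4 subsets: ∅, {9}, {18}, {9, 18}


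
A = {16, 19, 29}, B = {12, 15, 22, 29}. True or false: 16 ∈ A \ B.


A = {16, 19, 29}, B = {12, 15, 22, 29}
A \ B = elements in A but not in B
A \ B = {16, 19}
Checking if 16 ∈ A \ B
16 is in A \ B → True

16 ∈ A \ B


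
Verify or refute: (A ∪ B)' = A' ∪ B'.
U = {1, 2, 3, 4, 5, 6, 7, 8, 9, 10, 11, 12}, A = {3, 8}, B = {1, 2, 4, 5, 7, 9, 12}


LHS: A ∪ B = {1, 2, 3, 4, 5, 7, 8, 9, 12}
(A ∪ B)' = U \ (A ∪ B) = {6, 10, 11}
A' = {1, 2, 4, 5, 6, 7, 9, 10, 11, 12}, B' = {3, 6, 8, 10, 11}
Claimed RHS: A' ∪ B' = {1, 2, 3, 4, 5, 6, 7, 8, 9, 10, 11, 12}
Identity is INVALID: LHS = {6, 10, 11} but the RHS claimed here equals {1, 2, 3, 4, 5, 6, 7, 8, 9, 10, 11, 12}. The correct form is (A ∪ B)' = A' ∩ B'.

Identity is invalid: (A ∪ B)' = {6, 10, 11} but A' ∪ B' = {1, 2, 3, 4, 5, 6, 7, 8, 9, 10, 11, 12}. The correct De Morgan law is (A ∪ B)' = A' ∩ B'.


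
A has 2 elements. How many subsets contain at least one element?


Total subsets = 2^n = 2^2 = 4
Non-empty subsets exclude the empty set: 2^n - 1
= 4 - 1
= 3

Number of non-empty subsets = 3


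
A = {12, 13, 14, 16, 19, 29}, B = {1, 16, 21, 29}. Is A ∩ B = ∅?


Disjoint means A ∩ B = ∅.
A ∩ B = {16, 29}
A ∩ B ≠ ∅, so A and B are NOT disjoint.

No, A and B are not disjoint (A ∩ B = {16, 29})


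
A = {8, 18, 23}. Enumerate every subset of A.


|A| = 3, so |P(A)| = 2^3 = 8
Enumerate subsets by cardinality (0 to 3):
∅, {8}, {18}, {23}, {8, 18}, {8, 23}, {18, 23}, {8, 18, 23}

P(A) has 8 subsets: ∅, {8}, {18}, {23}, {8, 18}, {8, 23}, {18, 23}, {8, 18, 23}


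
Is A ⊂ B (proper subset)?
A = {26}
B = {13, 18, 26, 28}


A ⊂ B requires: A ⊆ B AND A ≠ B.
A ⊆ B? Yes
A = B? No
A ⊂ B: Yes (A is a proper subset of B)

Yes, A ⊂ B


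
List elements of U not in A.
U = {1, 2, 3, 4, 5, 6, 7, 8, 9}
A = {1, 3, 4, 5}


Aᶜ = U \ A = elements in U but not in A
U = {1, 2, 3, 4, 5, 6, 7, 8, 9}
A = {1, 3, 4, 5}
Aᶜ = {2, 6, 7, 8, 9}

Aᶜ = {2, 6, 7, 8, 9}


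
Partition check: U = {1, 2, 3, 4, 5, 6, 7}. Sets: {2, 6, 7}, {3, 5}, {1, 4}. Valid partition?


A partition requires: (1) non-empty parts, (2) pairwise disjoint, (3) union = U
Parts: {2, 6, 7}, {3, 5}, {1, 4}
Union of parts: {1, 2, 3, 4, 5, 6, 7}
U = {1, 2, 3, 4, 5, 6, 7}
All non-empty? True
Pairwise disjoint? True
Covers U? True

Yes, valid partition


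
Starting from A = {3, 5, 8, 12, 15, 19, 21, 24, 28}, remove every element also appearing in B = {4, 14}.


A \ B = elements in A but not in B
A = {3, 5, 8, 12, 15, 19, 21, 24, 28}
B = {4, 14}
Remove from A any elements in B
A \ B = {3, 5, 8, 12, 15, 19, 21, 24, 28}

A \ B = {3, 5, 8, 12, 15, 19, 21, 24, 28}


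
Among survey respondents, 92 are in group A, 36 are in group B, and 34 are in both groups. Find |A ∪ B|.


|A ∪ B| = |A| + |B| - |A ∩ B|
= 92 + 36 - 34
= 94

|A ∪ B| = 94


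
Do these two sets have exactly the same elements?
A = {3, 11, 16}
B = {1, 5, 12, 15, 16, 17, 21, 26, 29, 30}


Two sets are equal iff they have exactly the same elements.
A = {3, 11, 16}
B = {1, 5, 12, 15, 16, 17, 21, 26, 29, 30}
Differences: {1, 3, 5, 11, 12, 15, 17, 21, 26, 29, 30}
A ≠ B

No, A ≠ B


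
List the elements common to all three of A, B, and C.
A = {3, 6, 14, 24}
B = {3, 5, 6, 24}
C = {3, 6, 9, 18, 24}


A ∩ B = {3, 6, 24}
(A ∩ B) ∩ C = {3, 6, 24}

A ∩ B ∩ C = {3, 6, 24}


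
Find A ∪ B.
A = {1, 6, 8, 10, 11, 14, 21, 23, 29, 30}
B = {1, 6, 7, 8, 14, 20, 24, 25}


A ∪ B = all elements in A or B (or both)
A = {1, 6, 8, 10, 11, 14, 21, 23, 29, 30}
B = {1, 6, 7, 8, 14, 20, 24, 25}
A ∪ B = {1, 6, 7, 8, 10, 11, 14, 20, 21, 23, 24, 25, 29, 30}

A ∪ B = {1, 6, 7, 8, 10, 11, 14, 20, 21, 23, 24, 25, 29, 30}


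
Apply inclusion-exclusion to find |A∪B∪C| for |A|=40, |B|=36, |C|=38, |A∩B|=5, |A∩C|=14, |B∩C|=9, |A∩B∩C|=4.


|A∪B∪C| = |A|+|B|+|C| - |A∩B|-|A∩C|-|B∩C| + |A∩B∩C|
= 40+36+38 - 5-14-9 + 4
= 114 - 28 + 4
= 90

|A ∪ B ∪ C| = 90


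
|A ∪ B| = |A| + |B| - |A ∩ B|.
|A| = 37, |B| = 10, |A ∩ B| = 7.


|A ∪ B| = |A| + |B| - |A ∩ B|
= 37 + 10 - 7
= 40

|A ∪ B| = 40


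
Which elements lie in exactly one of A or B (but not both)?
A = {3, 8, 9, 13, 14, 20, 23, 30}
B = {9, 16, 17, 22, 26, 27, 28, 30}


A △ B = (A \ B) ∪ (B \ A) = elements in exactly one of A or B
A \ B = {3, 8, 13, 14, 20, 23}
B \ A = {16, 17, 22, 26, 27, 28}
A △ B = {3, 8, 13, 14, 16, 17, 20, 22, 23, 26, 27, 28}

A △ B = {3, 8, 13, 14, 16, 17, 20, 22, 23, 26, 27, 28}


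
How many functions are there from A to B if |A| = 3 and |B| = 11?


Each of |A| = 3 inputs maps to any of |B| = 11 outputs.
# functions = |B|^|A| = 11^3
= 1331

Number of functions = 1331


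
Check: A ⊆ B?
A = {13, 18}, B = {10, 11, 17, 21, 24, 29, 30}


A ⊆ B means every element of A is in B.
Elements in A not in B: {13, 18}
So A ⊄ B.

No, A ⊄ B


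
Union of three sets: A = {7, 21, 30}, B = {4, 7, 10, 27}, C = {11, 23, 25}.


A ∪ B = {4, 7, 10, 21, 27, 30}
(A ∪ B) ∪ C = {4, 7, 10, 11, 21, 23, 25, 27, 30}

A ∪ B ∪ C = {4, 7, 10, 11, 21, 23, 25, 27, 30}


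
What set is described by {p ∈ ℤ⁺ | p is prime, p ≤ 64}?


Checking each candidate:
Condition: primes ≤ 64
Result = {2, 3, 5, 7, 11, 13, 17, 19, 23, 29, 31, 37, 41, 43, 47, 53, 59, 61}

{2, 3, 5, 7, 11, 13, 17, 19, 23, 29, 31, 37, 41, 43, 47, 53, 59, 61}


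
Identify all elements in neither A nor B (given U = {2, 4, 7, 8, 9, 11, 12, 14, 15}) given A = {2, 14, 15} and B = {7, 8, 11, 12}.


A = {2, 14, 15}
B = {7, 8, 11, 12}
Region: in neither A nor B (given U = {2, 4, 7, 8, 9, 11, 12, 14, 15})
Elements: {4, 9}

Elements in neither A nor B (given U = {2, 4, 7, 8, 9, 11, 12, 14, 15}): {4, 9}


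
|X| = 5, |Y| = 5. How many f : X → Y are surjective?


n = |X| = 5, k = |Y| = 5. Surjections via inclusion-exclusion:
S(n,k) = Σ(-1)^i × C(k,i) × (k-i)^n, i=0 to k
i=0: (-1)^0×C(5,0)×5^5 = 3125
i=1: (-1)^1×C(5,1)×4^5 = -5120
i=2: (-1)^2×C(5,2)×3^5 = 2430
i=3: (-1)^3×C(5,3)×2^5 = -320
i=4: (-1)^4×C(5,4)×1^5 = 5
i=5: (-1)^5×C(5,5)×0^5 = 0
Total = 120

Number of surjections = 120


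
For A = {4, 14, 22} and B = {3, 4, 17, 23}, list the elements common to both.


A ∩ B = elements in both A and B
A = {4, 14, 22}
B = {3, 4, 17, 23}
A ∩ B = {4}

A ∩ B = {4}


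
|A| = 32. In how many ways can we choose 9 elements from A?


C(n,k) = n! / (k!(n-k)!)
C(32,9) = 32! / (9!23!)
= 28048800

C(32,9) = 28048800


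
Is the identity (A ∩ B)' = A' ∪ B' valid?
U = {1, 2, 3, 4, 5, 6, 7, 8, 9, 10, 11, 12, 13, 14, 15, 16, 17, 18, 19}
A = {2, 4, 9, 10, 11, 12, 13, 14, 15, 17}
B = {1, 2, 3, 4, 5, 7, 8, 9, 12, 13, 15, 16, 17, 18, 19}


LHS: A ∩ B = {2, 4, 9, 12, 13, 15, 17}
(A ∩ B)' = U \ (A ∩ B) = {1, 3, 5, 6, 7, 8, 10, 11, 14, 16, 18, 19}
A' = {1, 3, 5, 6, 7, 8, 16, 18, 19}, B' = {6, 10, 11, 14}
Claimed RHS: A' ∪ B' = {1, 3, 5, 6, 7, 8, 10, 11, 14, 16, 18, 19}
Identity is VALID: LHS = RHS = {1, 3, 5, 6, 7, 8, 10, 11, 14, 16, 18, 19} ✓

Identity is valid. (A ∩ B)' = A' ∪ B' = {1, 3, 5, 6, 7, 8, 10, 11, 14, 16, 18, 19}


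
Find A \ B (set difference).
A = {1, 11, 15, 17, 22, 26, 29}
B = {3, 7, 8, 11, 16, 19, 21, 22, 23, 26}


A \ B = elements in A but not in B
A = {1, 11, 15, 17, 22, 26, 29}
B = {3, 7, 8, 11, 16, 19, 21, 22, 23, 26}
Remove from A any elements in B
A \ B = {1, 15, 17, 29}

A \ B = {1, 15, 17, 29}


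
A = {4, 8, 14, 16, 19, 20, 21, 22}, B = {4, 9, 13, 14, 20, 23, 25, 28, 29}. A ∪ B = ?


A ∪ B = all elements in A or B (or both)
A = {4, 8, 14, 16, 19, 20, 21, 22}
B = {4, 9, 13, 14, 20, 23, 25, 28, 29}
A ∪ B = {4, 8, 9, 13, 14, 16, 19, 20, 21, 22, 23, 25, 28, 29}

A ∪ B = {4, 8, 9, 13, 14, 16, 19, 20, 21, 22, 23, 25, 28, 29}


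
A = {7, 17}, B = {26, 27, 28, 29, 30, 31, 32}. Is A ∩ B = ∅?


Disjoint means A ∩ B = ∅.
A ∩ B = ∅
A ∩ B = ∅, so A and B are disjoint.

Yes, A and B are disjoint


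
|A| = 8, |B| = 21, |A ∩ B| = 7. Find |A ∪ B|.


|A ∪ B| = |A| + |B| - |A ∩ B|
= 8 + 21 - 7
= 22

|A ∪ B| = 22


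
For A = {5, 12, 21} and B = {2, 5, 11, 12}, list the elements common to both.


A ∩ B = elements in both A and B
A = {5, 12, 21}
B = {2, 5, 11, 12}
A ∩ B = {5, 12}

A ∩ B = {5, 12}


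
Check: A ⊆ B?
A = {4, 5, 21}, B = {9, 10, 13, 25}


A ⊆ B means every element of A is in B.
Elements in A not in B: {4, 5, 21}
So A ⊄ B.

No, A ⊄ B


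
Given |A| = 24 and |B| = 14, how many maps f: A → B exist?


Each of |A| = 24 inputs maps to any of |B| = 14 outputs.
# functions = |B|^|A| = 14^24
= 3214199700417740936751087616

Number of functions = 3214199700417740936751087616


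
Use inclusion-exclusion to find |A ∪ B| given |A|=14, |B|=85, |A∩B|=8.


|A ∪ B| = |A| + |B| - |A ∩ B|
= 14 + 85 - 8
= 91

|A ∪ B| = 91


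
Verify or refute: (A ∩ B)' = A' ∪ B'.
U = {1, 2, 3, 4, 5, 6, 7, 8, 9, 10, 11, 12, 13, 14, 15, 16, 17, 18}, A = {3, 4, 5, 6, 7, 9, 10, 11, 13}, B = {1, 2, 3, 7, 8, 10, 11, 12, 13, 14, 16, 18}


LHS: A ∩ B = {3, 7, 10, 11, 13}
(A ∩ B)' = U \ (A ∩ B) = {1, 2, 4, 5, 6, 8, 9, 12, 14, 15, 16, 17, 18}
A' = {1, 2, 8, 12, 14, 15, 16, 17, 18}, B' = {4, 5, 6, 9, 15, 17}
Claimed RHS: A' ∪ B' = {1, 2, 4, 5, 6, 8, 9, 12, 14, 15, 16, 17, 18}
Identity is VALID: LHS = RHS = {1, 2, 4, 5, 6, 8, 9, 12, 14, 15, 16, 17, 18} ✓

Identity is valid. (A ∩ B)' = A' ∪ B' = {1, 2, 4, 5, 6, 8, 9, 12, 14, 15, 16, 17, 18}


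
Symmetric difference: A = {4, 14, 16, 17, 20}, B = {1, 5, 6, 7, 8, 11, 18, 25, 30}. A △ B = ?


A △ B = (A \ B) ∪ (B \ A) = elements in exactly one of A or B
A \ B = {4, 14, 16, 17, 20}
B \ A = {1, 5, 6, 7, 8, 11, 18, 25, 30}
A △ B = {1, 4, 5, 6, 7, 8, 11, 14, 16, 17, 18, 20, 25, 30}

A △ B = {1, 4, 5, 6, 7, 8, 11, 14, 16, 17, 18, 20, 25, 30}


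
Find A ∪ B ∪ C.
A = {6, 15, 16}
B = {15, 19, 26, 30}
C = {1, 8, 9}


A ∪ B = {6, 15, 16, 19, 26, 30}
(A ∪ B) ∪ C = {1, 6, 8, 9, 15, 16, 19, 26, 30}

A ∪ B ∪ C = {1, 6, 8, 9, 15, 16, 19, 26, 30}


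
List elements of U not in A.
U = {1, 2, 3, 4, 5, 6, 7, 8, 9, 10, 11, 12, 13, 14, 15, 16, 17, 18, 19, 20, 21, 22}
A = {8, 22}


Aᶜ = U \ A = elements in U but not in A
U = {1, 2, 3, 4, 5, 6, 7, 8, 9, 10, 11, 12, 13, 14, 15, 16, 17, 18, 19, 20, 21, 22}
A = {8, 22}
Aᶜ = {1, 2, 3, 4, 5, 6, 7, 9, 10, 11, 12, 13, 14, 15, 16, 17, 18, 19, 20, 21}

Aᶜ = {1, 2, 3, 4, 5, 6, 7, 9, 10, 11, 12, 13, 14, 15, 16, 17, 18, 19, 20, 21}


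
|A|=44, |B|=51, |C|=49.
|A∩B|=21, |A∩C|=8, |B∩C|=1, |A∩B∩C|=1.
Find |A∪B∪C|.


|A∪B∪C| = |A|+|B|+|C| - |A∩B|-|A∩C|-|B∩C| + |A∩B∩C|
= 44+51+49 - 21-8-1 + 1
= 144 - 30 + 1
= 115

|A ∪ B ∪ C| = 115


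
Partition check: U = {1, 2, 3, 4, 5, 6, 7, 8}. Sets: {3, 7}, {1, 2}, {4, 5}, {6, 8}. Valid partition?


A partition requires: (1) non-empty parts, (2) pairwise disjoint, (3) union = U
Parts: {3, 7}, {1, 2}, {4, 5}, {6, 8}
Union of parts: {1, 2, 3, 4, 5, 6, 7, 8}
U = {1, 2, 3, 4, 5, 6, 7, 8}
All non-empty? True
Pairwise disjoint? True
Covers U? True

Yes, valid partition


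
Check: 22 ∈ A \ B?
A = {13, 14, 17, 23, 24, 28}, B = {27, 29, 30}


A = {13, 14, 17, 23, 24, 28}, B = {27, 29, 30}
A \ B = elements in A but not in B
A \ B = {13, 14, 17, 23, 24, 28}
Checking if 22 ∈ A \ B
22 is not in A \ B → False

22 ∉ A \ B


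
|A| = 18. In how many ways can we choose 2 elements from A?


C(n,k) = n! / (k!(n-k)!)
C(18,2) = 18! / (2!16!)
= 153

C(18,2) = 153


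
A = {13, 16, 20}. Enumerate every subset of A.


|A| = 3, so |P(A)| = 2^3 = 8
Enumerate subsets by cardinality (0 to 3):
∅, {13}, {16}, {20}, {13, 16}, {13, 20}, {16, 20}, {13, 16, 20}

P(A) has 8 subsets: ∅, {13}, {16}, {20}, {13, 16}, {13, 20}, {16, 20}, {13, 16, 20}


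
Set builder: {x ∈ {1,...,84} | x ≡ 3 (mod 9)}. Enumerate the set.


Checking each candidate:
Condition: x in {1,...,84} with x ≡ 3 (mod 9)
Result = {3, 12, 21, 30, 39, 48, 57, 66, 75, 84}

{3, 12, 21, 30, 39, 48, 57, 66, 75, 84}


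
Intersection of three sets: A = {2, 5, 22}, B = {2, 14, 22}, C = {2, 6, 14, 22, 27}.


A ∩ B = {2, 22}
(A ∩ B) ∩ C = {2, 22}

A ∩ B ∩ C = {2, 22}


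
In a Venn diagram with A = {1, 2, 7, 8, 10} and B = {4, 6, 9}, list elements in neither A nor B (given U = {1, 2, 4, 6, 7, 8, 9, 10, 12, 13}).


A = {1, 2, 7, 8, 10}
B = {4, 6, 9}
Region: in neither A nor B (given U = {1, 2, 4, 6, 7, 8, 9, 10, 12, 13})
Elements: {12, 13}

Elements in neither A nor B (given U = {1, 2, 4, 6, 7, 8, 9, 10, 12, 13}): {12, 13}


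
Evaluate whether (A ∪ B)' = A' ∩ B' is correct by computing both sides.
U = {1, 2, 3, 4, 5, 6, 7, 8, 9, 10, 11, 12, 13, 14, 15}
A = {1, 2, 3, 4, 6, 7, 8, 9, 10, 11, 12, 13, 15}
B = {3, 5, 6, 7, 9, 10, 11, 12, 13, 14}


LHS: A ∪ B = {1, 2, 3, 4, 5, 6, 7, 8, 9, 10, 11, 12, 13, 14, 15}
(A ∪ B)' = U \ (A ∪ B) = ∅
A' = {5, 14}, B' = {1, 2, 4, 8, 15}
Claimed RHS: A' ∩ B' = ∅
Identity is VALID: LHS = RHS = ∅ ✓

Identity is valid. (A ∪ B)' = A' ∩ B' = ∅


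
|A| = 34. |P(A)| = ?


Number of subsets = 2^n
= 2^34
= 17179869184

|P(A)| = 17179869184


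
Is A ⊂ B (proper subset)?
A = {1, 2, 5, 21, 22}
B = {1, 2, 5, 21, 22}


A ⊂ B requires: A ⊆ B AND A ≠ B.
A ⊆ B? Yes
A = B? Yes
A = B, so A is not a PROPER subset.

No, A is not a proper subset of B


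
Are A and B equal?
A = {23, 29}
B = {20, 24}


Two sets are equal iff they have exactly the same elements.
A = {23, 29}
B = {20, 24}
Differences: {20, 23, 24, 29}
A ≠ B

No, A ≠ B


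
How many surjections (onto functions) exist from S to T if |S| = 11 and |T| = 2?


n = |S| = 11, k = |T| = 2. Surjections via inclusion-exclusion:
S(n,k) = Σ(-1)^i × C(k,i) × (k-i)^n, i=0 to k
i=0: (-1)^0×C(2,0)×2^11 = 2048
i=1: (-1)^1×C(2,1)×1^11 = -2
i=2: (-1)^2×C(2,2)×0^11 = 0
Total = 2046

Number of surjections = 2046


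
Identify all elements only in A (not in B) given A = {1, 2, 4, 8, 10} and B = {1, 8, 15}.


A = {1, 2, 4, 8, 10}
B = {1, 8, 15}
Region: only in A (not in B)
Elements: {2, 4, 10}

Elements only in A (not in B): {2, 4, 10}


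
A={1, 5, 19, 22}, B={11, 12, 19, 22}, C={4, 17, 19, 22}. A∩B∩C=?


A ∩ B = {19, 22}
(A ∩ B) ∩ C = {19, 22}

A ∩ B ∩ C = {19, 22}


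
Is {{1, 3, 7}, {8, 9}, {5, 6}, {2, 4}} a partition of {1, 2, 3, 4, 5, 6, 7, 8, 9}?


A partition requires: (1) non-empty parts, (2) pairwise disjoint, (3) union = U
Parts: {1, 3, 7}, {8, 9}, {5, 6}, {2, 4}
Union of parts: {1, 2, 3, 4, 5, 6, 7, 8, 9}
U = {1, 2, 3, 4, 5, 6, 7, 8, 9}
All non-empty? True
Pairwise disjoint? True
Covers U? True

Yes, valid partition


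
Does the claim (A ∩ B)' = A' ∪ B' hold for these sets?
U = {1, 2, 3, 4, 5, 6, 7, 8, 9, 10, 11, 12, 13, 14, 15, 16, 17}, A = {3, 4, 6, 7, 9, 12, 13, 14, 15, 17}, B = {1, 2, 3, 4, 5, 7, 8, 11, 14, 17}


LHS: A ∩ B = {3, 4, 7, 14, 17}
(A ∩ B)' = U \ (A ∩ B) = {1, 2, 5, 6, 8, 9, 10, 11, 12, 13, 15, 16}
A' = {1, 2, 5, 8, 10, 11, 16}, B' = {6, 9, 10, 12, 13, 15, 16}
Claimed RHS: A' ∪ B' = {1, 2, 5, 6, 8, 9, 10, 11, 12, 13, 15, 16}
Identity is VALID: LHS = RHS = {1, 2, 5, 6, 8, 9, 10, 11, 12, 13, 15, 16} ✓

Identity is valid. (A ∩ B)' = A' ∪ B' = {1, 2, 5, 6, 8, 9, 10, 11, 12, 13, 15, 16}


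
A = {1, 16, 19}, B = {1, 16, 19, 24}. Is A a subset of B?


A ⊆ B means every element of A is in B.
All elements of A are in B.
So A ⊆ B.

Yes, A ⊆ B


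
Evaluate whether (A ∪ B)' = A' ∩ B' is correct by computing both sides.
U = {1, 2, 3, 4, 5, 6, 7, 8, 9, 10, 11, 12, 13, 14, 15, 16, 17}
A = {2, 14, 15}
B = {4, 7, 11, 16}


LHS: A ∪ B = {2, 4, 7, 11, 14, 15, 16}
(A ∪ B)' = U \ (A ∪ B) = {1, 3, 5, 6, 8, 9, 10, 12, 13, 17}
A' = {1, 3, 4, 5, 6, 7, 8, 9, 10, 11, 12, 13, 16, 17}, B' = {1, 2, 3, 5, 6, 8, 9, 10, 12, 13, 14, 15, 17}
Claimed RHS: A' ∩ B' = {1, 3, 5, 6, 8, 9, 10, 12, 13, 17}
Identity is VALID: LHS = RHS = {1, 3, 5, 6, 8, 9, 10, 12, 13, 17} ✓

Identity is valid. (A ∪ B)' = A' ∩ B' = {1, 3, 5, 6, 8, 9, 10, 12, 13, 17}


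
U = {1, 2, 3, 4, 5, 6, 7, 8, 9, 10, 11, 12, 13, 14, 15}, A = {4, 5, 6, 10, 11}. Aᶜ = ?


Aᶜ = U \ A = elements in U but not in A
U = {1, 2, 3, 4, 5, 6, 7, 8, 9, 10, 11, 12, 13, 14, 15}
A = {4, 5, 6, 10, 11}
Aᶜ = {1, 2, 3, 7, 8, 9, 12, 13, 14, 15}

Aᶜ = {1, 2, 3, 7, 8, 9, 12, 13, 14, 15}


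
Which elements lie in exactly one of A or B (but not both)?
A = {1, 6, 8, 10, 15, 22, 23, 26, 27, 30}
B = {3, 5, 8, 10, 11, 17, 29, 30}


A △ B = (A \ B) ∪ (B \ A) = elements in exactly one of A or B
A \ B = {1, 6, 15, 22, 23, 26, 27}
B \ A = {3, 5, 11, 17, 29}
A △ B = {1, 3, 5, 6, 11, 15, 17, 22, 23, 26, 27, 29}

A △ B = {1, 3, 5, 6, 11, 15, 17, 22, 23, 26, 27, 29}


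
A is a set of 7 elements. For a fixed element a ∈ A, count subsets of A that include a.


Subsets of A containing a correspond to subsets of A \ {a}, which has 6 elements.
Count = 2^(n-1) = 2^6
= 64

Number of subsets containing a = 64


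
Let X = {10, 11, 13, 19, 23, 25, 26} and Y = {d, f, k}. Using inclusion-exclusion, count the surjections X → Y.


n = |X| = 7, k = |Y| = 3. Surjections via inclusion-exclusion:
S(n,k) = Σ(-1)^i × C(k,i) × (k-i)^n, i=0 to k
i=0: (-1)^0×C(3,0)×3^7 = 2187
i=1: (-1)^1×C(3,1)×2^7 = -384
i=2: (-1)^2×C(3,2)×1^7 = 3
i=3: (-1)^3×C(3,3)×0^7 = 0
Total = 1806

Number of surjections = 1806


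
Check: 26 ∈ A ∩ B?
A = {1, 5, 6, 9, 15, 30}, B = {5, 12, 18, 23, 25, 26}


A = {1, 5, 6, 9, 15, 30}, B = {5, 12, 18, 23, 25, 26}
A ∩ B = elements in both A and B
A ∩ B = {5}
Checking if 26 ∈ A ∩ B
26 is not in A ∩ B → False

26 ∉ A ∩ B


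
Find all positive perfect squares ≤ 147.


Checking each candidate:
Condition: positive perfect squares ≤ 147
Result = {1, 4, 9, 16, 25, 36, 49, 64, 81, 100, 121, 144}

{1, 4, 9, 16, 25, 36, 49, 64, 81, 100, 121, 144}


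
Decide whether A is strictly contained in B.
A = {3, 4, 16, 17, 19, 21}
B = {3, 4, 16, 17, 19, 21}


A ⊂ B requires: A ⊆ B AND A ≠ B.
A ⊆ B? Yes
A = B? Yes
A = B, so A is not a PROPER subset.

No, A is not a proper subset of B


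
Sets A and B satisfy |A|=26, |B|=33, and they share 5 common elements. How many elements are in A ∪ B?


|A ∪ B| = |A| + |B| - |A ∩ B|
= 26 + 33 - 5
= 54

|A ∪ B| = 54


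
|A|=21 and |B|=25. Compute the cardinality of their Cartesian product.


|A × B| = |A| × |B|
= 21 × 25
= 525

|A × B| = 525


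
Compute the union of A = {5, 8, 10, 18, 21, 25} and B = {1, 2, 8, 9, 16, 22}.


A ∪ B = all elements in A or B (or both)
A = {5, 8, 10, 18, 21, 25}
B = {1, 2, 8, 9, 16, 22}
A ∪ B = {1, 2, 5, 8, 9, 10, 16, 18, 21, 22, 25}

A ∪ B = {1, 2, 5, 8, 9, 10, 16, 18, 21, 22, 25}


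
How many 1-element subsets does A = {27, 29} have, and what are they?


|A| = 2, so A has C(2,1) = 2 subsets of size 1.
Enumerate by choosing 1 elements from A at a time:
{27}, {29}

1-element subsets (2 total): {27}, {29}


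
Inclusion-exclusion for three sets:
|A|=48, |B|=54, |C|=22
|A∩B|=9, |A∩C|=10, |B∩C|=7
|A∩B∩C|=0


|A∪B∪C| = |A|+|B|+|C| - |A∩B|-|A∩C|-|B∩C| + |A∩B∩C|
= 48+54+22 - 9-10-7 + 0
= 124 - 26 + 0
= 98

|A ∪ B ∪ C| = 98


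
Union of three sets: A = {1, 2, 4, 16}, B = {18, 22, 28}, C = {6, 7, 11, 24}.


A ∪ B = {1, 2, 4, 16, 18, 22, 28}
(A ∪ B) ∪ C = {1, 2, 4, 6, 7, 11, 16, 18, 22, 24, 28}

A ∪ B ∪ C = {1, 2, 4, 6, 7, 11, 16, 18, 22, 24, 28}


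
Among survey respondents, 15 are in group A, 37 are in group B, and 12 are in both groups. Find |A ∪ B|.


|A ∪ B| = |A| + |B| - |A ∩ B|
= 15 + 37 - 12
= 40

|A ∪ B| = 40


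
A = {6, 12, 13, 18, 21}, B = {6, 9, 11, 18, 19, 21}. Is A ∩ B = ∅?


Disjoint means A ∩ B = ∅.
A ∩ B = {6, 18, 21}
A ∩ B ≠ ∅, so A and B are NOT disjoint.

No, A and B are not disjoint (A ∩ B = {6, 18, 21})


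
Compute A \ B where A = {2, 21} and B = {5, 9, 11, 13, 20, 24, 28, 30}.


A \ B = elements in A but not in B
A = {2, 21}
B = {5, 9, 11, 13, 20, 24, 28, 30}
Remove from A any elements in B
A \ B = {2, 21}

A \ B = {2, 21}


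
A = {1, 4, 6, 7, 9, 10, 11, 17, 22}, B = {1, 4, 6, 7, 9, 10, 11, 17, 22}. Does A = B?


Two sets are equal iff they have exactly the same elements.
A = {1, 4, 6, 7, 9, 10, 11, 17, 22}
B = {1, 4, 6, 7, 9, 10, 11, 17, 22}
Same elements → A = B

Yes, A = B


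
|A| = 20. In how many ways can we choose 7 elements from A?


C(n,k) = n! / (k!(n-k)!)
C(20,7) = 20! / (7!13!)
= 77520

C(20,7) = 77520


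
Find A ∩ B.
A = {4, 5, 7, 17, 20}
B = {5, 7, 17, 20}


A ∩ B = elements in both A and B
A = {4, 5, 7, 17, 20}
B = {5, 7, 17, 20}
A ∩ B = {5, 7, 17, 20}

A ∩ B = {5, 7, 17, 20}


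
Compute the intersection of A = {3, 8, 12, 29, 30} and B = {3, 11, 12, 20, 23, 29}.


A ∩ B = elements in both A and B
A = {3, 8, 12, 29, 30}
B = {3, 11, 12, 20, 23, 29}
A ∩ B = {3, 12, 29}

A ∩ B = {3, 12, 29}


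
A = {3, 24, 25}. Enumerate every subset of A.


|A| = 3, so |P(A)| = 2^3 = 8
Enumerate subsets by cardinality (0 to 3):
∅, {3}, {24}, {25}, {3, 24}, {3, 25}, {24, 25}, {3, 24, 25}

P(A) has 8 subsets: ∅, {3}, {24}, {25}, {3, 24}, {3, 25}, {24, 25}, {3, 24, 25}


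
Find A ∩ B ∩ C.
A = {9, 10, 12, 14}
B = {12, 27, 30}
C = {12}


A ∩ B = {12}
(A ∩ B) ∩ C = {12}

A ∩ B ∩ C = {12}


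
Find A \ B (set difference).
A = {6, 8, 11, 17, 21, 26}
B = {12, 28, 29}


A \ B = elements in A but not in B
A = {6, 8, 11, 17, 21, 26}
B = {12, 28, 29}
Remove from A any elements in B
A \ B = {6, 8, 11, 17, 21, 26}

A \ B = {6, 8, 11, 17, 21, 26}


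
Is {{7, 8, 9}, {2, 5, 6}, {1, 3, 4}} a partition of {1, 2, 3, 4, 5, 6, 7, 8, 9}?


A partition requires: (1) non-empty parts, (2) pairwise disjoint, (3) union = U
Parts: {7, 8, 9}, {2, 5, 6}, {1, 3, 4}
Union of parts: {1, 2, 3, 4, 5, 6, 7, 8, 9}
U = {1, 2, 3, 4, 5, 6, 7, 8, 9}
All non-empty? True
Pairwise disjoint? True
Covers U? True

Yes, valid partition


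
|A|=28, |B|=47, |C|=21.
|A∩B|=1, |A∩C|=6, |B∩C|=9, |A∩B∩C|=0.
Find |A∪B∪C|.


|A∪B∪C| = |A|+|B|+|C| - |A∩B|-|A∩C|-|B∩C| + |A∩B∩C|
= 28+47+21 - 1-6-9 + 0
= 96 - 16 + 0
= 80

|A ∪ B ∪ C| = 80


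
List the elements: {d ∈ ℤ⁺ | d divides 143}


Checking each candidate:
Condition: positive divisors of 143
Result = {1, 11, 13, 143}

{1, 11, 13, 143}


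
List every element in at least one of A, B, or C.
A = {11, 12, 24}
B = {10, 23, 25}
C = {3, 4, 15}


A ∪ B = {10, 11, 12, 23, 24, 25}
(A ∪ B) ∪ C = {3, 4, 10, 11, 12, 15, 23, 24, 25}

A ∪ B ∪ C = {3, 4, 10, 11, 12, 15, 23, 24, 25}


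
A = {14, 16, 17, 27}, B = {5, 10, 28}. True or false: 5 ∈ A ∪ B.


A = {14, 16, 17, 27}, B = {5, 10, 28}
A ∪ B = all elements in A or B
A ∪ B = {5, 10, 14, 16, 17, 27, 28}
Checking if 5 ∈ A ∪ B
5 is in A ∪ B → True

5 ∈ A ∪ B


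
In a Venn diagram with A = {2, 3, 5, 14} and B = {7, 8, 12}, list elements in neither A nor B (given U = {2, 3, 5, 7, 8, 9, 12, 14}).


A = {2, 3, 5, 14}
B = {7, 8, 12}
Region: in neither A nor B (given U = {2, 3, 5, 7, 8, 9, 12, 14})
Elements: {9}

Elements in neither A nor B (given U = {2, 3, 5, 7, 8, 9, 12, 14}): {9}


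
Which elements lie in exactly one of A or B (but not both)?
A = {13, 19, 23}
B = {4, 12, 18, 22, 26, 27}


A △ B = (A \ B) ∪ (B \ A) = elements in exactly one of A or B
A \ B = {13, 19, 23}
B \ A = {4, 12, 18, 22, 26, 27}
A △ B = {4, 12, 13, 18, 19, 22, 23, 26, 27}

A △ B = {4, 12, 13, 18, 19, 22, 23, 26, 27}


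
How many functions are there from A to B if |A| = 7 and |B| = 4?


Each of |A| = 7 inputs maps to any of |B| = 4 outputs.
# functions = |B|^|A| = 4^7
= 16384

Number of functions = 16384


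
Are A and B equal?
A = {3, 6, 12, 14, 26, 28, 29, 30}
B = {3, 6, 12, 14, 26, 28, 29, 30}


Two sets are equal iff they have exactly the same elements.
A = {3, 6, 12, 14, 26, 28, 29, 30}
B = {3, 6, 12, 14, 26, 28, 29, 30}
Same elements → A = B

Yes, A = B


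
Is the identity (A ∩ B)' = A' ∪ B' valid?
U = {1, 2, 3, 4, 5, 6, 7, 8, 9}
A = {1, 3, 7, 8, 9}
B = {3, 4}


LHS: A ∩ B = {3}
(A ∩ B)' = U \ (A ∩ B) = {1, 2, 4, 5, 6, 7, 8, 9}
A' = {2, 4, 5, 6}, B' = {1, 2, 5, 6, 7, 8, 9}
Claimed RHS: A' ∪ B' = {1, 2, 4, 5, 6, 7, 8, 9}
Identity is VALID: LHS = RHS = {1, 2, 4, 5, 6, 7, 8, 9} ✓

Identity is valid. (A ∩ B)' = A' ∪ B' = {1, 2, 4, 5, 6, 7, 8, 9}


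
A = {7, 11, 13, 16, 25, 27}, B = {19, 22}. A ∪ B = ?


A ∪ B = all elements in A or B (or both)
A = {7, 11, 13, 16, 25, 27}
B = {19, 22}
A ∪ B = {7, 11, 13, 16, 19, 22, 25, 27}

A ∪ B = {7, 11, 13, 16, 19, 22, 25, 27}


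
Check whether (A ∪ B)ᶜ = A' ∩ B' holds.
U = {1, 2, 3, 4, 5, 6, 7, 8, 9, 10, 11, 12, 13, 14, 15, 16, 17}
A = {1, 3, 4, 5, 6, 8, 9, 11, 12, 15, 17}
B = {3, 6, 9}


LHS: A ∪ B = {1, 3, 4, 5, 6, 8, 9, 11, 12, 15, 17}
(A ∪ B)' = U \ (A ∪ B) = {2, 7, 10, 13, 14, 16}
A' = {2, 7, 10, 13, 14, 16}, B' = {1, 2, 4, 5, 7, 8, 10, 11, 12, 13, 14, 15, 16, 17}
Claimed RHS: A' ∩ B' = {2, 7, 10, 13, 14, 16}
Identity is VALID: LHS = RHS = {2, 7, 10, 13, 14, 16} ✓

Identity is valid. (A ∪ B)' = A' ∩ B' = {2, 7, 10, 13, 14, 16}


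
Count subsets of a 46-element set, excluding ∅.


Total subsets = 2^n = 2^46 = 70368744177664
Non-empty subsets exclude the empty set: 2^n - 1
= 70368744177664 - 1
= 70368744177663

Number of non-empty subsets = 70368744177663


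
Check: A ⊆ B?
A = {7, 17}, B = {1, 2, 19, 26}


A ⊆ B means every element of A is in B.
Elements in A not in B: {7, 17}
So A ⊄ B.

No, A ⊄ B


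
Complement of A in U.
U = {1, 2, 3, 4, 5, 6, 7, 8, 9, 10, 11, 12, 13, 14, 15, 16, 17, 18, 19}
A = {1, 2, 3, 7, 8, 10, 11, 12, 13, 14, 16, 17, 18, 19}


Aᶜ = U \ A = elements in U but not in A
U = {1, 2, 3, 4, 5, 6, 7, 8, 9, 10, 11, 12, 13, 14, 15, 16, 17, 18, 19}
A = {1, 2, 3, 7, 8, 10, 11, 12, 13, 14, 16, 17, 18, 19}
Aᶜ = {4, 5, 6, 9, 15}

Aᶜ = {4, 5, 6, 9, 15}


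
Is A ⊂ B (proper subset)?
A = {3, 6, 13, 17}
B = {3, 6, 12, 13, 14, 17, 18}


A ⊂ B requires: A ⊆ B AND A ≠ B.
A ⊆ B? Yes
A = B? No
A ⊂ B: Yes (A is a proper subset of B)

Yes, A ⊂ B


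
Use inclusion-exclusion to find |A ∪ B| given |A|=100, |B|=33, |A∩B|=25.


|A ∪ B| = |A| + |B| - |A ∩ B|
= 100 + 33 - 25
= 108

|A ∪ B| = 108


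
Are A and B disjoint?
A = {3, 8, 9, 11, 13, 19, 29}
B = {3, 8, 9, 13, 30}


Disjoint means A ∩ B = ∅.
A ∩ B = {3, 8, 9, 13}
A ∩ B ≠ ∅, so A and B are NOT disjoint.

No, A and B are not disjoint (A ∩ B = {3, 8, 9, 13})


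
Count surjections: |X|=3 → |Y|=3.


n = |X| = 3, k = |Y| = 3. Surjections via inclusion-exclusion:
S(n,k) = Σ(-1)^i × C(k,i) × (k-i)^n, i=0 to k
i=0: (-1)^0×C(3,0)×3^3 = 27
i=1: (-1)^1×C(3,1)×2^3 = -24
i=2: (-1)^2×C(3,2)×1^3 = 3
i=3: (-1)^3×C(3,3)×0^3 = 0
Total = 6

Number of surjections = 6


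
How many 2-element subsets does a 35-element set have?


C(n,k) = n! / (k!(n-k)!)
C(35,2) = 35! / (2!33!)
= 595

C(35,2) = 595


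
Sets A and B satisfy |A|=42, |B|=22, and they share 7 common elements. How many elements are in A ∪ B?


|A ∪ B| = |A| + |B| - |A ∩ B|
= 42 + 22 - 7
= 57

|A ∪ B| = 57


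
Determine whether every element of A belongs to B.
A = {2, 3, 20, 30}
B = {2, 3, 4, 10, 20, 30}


A ⊆ B means every element of A is in B.
All elements of A are in B.
So A ⊆ B.

Yes, A ⊆ B


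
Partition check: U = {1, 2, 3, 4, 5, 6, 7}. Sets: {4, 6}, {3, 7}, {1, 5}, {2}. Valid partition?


A partition requires: (1) non-empty parts, (2) pairwise disjoint, (3) union = U
Parts: {4, 6}, {3, 7}, {1, 5}, {2}
Union of parts: {1, 2, 3, 4, 5, 6, 7}
U = {1, 2, 3, 4, 5, 6, 7}
All non-empty? True
Pairwise disjoint? True
Covers U? True

Yes, valid partition


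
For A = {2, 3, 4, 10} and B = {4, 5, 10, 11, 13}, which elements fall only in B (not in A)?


A = {2, 3, 4, 10}
B = {4, 5, 10, 11, 13}
Region: only in B (not in A)
Elements: {5, 11, 13}

Elements only in B (not in A): {5, 11, 13}


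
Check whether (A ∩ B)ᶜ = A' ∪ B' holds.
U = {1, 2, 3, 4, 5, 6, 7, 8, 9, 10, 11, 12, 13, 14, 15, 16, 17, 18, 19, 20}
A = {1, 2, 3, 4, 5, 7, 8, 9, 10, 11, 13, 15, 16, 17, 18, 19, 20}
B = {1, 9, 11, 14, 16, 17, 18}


LHS: A ∩ B = {1, 9, 11, 16, 17, 18}
(A ∩ B)' = U \ (A ∩ B) = {2, 3, 4, 5, 6, 7, 8, 10, 12, 13, 14, 15, 19, 20}
A' = {6, 12, 14}, B' = {2, 3, 4, 5, 6, 7, 8, 10, 12, 13, 15, 19, 20}
Claimed RHS: A' ∪ B' = {2, 3, 4, 5, 6, 7, 8, 10, 12, 13, 14, 15, 19, 20}
Identity is VALID: LHS = RHS = {2, 3, 4, 5, 6, 7, 8, 10, 12, 13, 14, 15, 19, 20} ✓

Identity is valid. (A ∩ B)' = A' ∪ B' = {2, 3, 4, 5, 6, 7, 8, 10, 12, 13, 14, 15, 19, 20}


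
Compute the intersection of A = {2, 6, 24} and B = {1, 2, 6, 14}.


A ∩ B = elements in both A and B
A = {2, 6, 24}
B = {1, 2, 6, 14}
A ∩ B = {2, 6}

A ∩ B = {2, 6}


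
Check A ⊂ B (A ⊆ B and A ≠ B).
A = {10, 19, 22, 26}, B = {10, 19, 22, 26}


A ⊂ B requires: A ⊆ B AND A ≠ B.
A ⊆ B? Yes
A = B? Yes
A = B, so A is not a PROPER subset.

No, A is not a proper subset of B


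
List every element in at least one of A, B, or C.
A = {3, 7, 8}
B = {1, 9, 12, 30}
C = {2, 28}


A ∪ B = {1, 3, 7, 8, 9, 12, 30}
(A ∪ B) ∪ C = {1, 2, 3, 7, 8, 9, 12, 28, 30}

A ∪ B ∪ C = {1, 2, 3, 7, 8, 9, 12, 28, 30}


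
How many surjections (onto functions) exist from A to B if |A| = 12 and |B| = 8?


n = |A| = 12, k = |B| = 8. Surjections via inclusion-exclusion:
S(n,k) = Σ(-1)^i × C(k,i) × (k-i)^n, i=0 to k
i=0: (-1)^0×C(8,0)×8^12 = 68719476736
i=1: (-1)^1×C(8,1)×7^12 = -110730297608
i=2: (-1)^2×C(8,2)×6^12 = 60949905408
i=3: (-1)^3×C(8,3)×5^12 = -13671875000
i=4: (-1)^4×C(8,4)×4^12 = 1174405120
i=5: (-1)^5×C(8,5)×3^12 = -29760696
i=6: (-1)^6×C(8,6)×2^12 = 114688
i=7: (-1)^7×C(8,7)×1^12 = -8
i=8: (-1)^8×C(8,8)×0^12 = 0
Total = 6411968640

Number of surjections = 6411968640


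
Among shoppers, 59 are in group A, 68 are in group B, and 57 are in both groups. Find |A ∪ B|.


|A ∪ B| = |A| + |B| - |A ∩ B|
= 59 + 68 - 57
= 70

|A ∪ B| = 70


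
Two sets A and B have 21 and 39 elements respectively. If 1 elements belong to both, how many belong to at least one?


|A ∪ B| = |A| + |B| - |A ∩ B|
= 21 + 39 - 1
= 59

|A ∪ B| = 59


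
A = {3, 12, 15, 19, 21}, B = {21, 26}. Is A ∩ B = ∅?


Disjoint means A ∩ B = ∅.
A ∩ B = {21}
A ∩ B ≠ ∅, so A and B are NOT disjoint.

No, A and B are not disjoint (A ∩ B = {21})


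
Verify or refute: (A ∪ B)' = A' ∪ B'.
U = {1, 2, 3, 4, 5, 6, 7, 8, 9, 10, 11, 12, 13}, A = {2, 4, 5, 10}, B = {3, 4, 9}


LHS: A ∪ B = {2, 3, 4, 5, 9, 10}
(A ∪ B)' = U \ (A ∪ B) = {1, 6, 7, 8, 11, 12, 13}
A' = {1, 3, 6, 7, 8, 9, 11, 12, 13}, B' = {1, 2, 5, 6, 7, 8, 10, 11, 12, 13}
Claimed RHS: A' ∪ B' = {1, 2, 3, 5, 6, 7, 8, 9, 10, 11, 12, 13}
Identity is INVALID: LHS = {1, 6, 7, 8, 11, 12, 13} but the RHS claimed here equals {1, 2, 3, 5, 6, 7, 8, 9, 10, 11, 12, 13}. The correct form is (A ∪ B)' = A' ∩ B'.

Identity is invalid: (A ∪ B)' = {1, 6, 7, 8, 11, 12, 13} but A' ∪ B' = {1, 2, 3, 5, 6, 7, 8, 9, 10, 11, 12, 13}. The correct De Morgan law is (A ∪ B)' = A' ∩ B'.


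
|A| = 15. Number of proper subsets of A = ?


Total subsets = 2^n = 2^15 = 32768
Proper subsets exclude the set itself: 2^n - 1
= 32768 - 1
= 32767

Number of proper subsets = 32767


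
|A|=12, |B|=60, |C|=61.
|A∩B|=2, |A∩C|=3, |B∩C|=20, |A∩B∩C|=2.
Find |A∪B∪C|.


|A∪B∪C| = |A|+|B|+|C| - |A∩B|-|A∩C|-|B∩C| + |A∩B∩C|
= 12+60+61 - 2-3-20 + 2
= 133 - 25 + 2
= 110

|A ∪ B ∪ C| = 110


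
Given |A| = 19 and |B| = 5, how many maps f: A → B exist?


Each of |A| = 19 inputs maps to any of |B| = 5 outputs.
# functions = |B|^|A| = 5^19
= 19073486328125

Number of functions = 19073486328125


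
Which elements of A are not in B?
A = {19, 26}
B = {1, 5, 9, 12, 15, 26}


A \ B = elements in A but not in B
A = {19, 26}
B = {1, 5, 9, 12, 15, 26}
Remove from A any elements in B
A \ B = {19}

A \ B = {19}


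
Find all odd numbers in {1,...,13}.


Checking each candidate:
Condition: odd numbers in {1,...,13}
Result = {1, 3, 5, 7, 9, 11, 13}

{1, 3, 5, 7, 9, 11, 13}


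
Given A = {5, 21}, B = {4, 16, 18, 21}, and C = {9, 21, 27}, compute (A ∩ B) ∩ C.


A ∩ B = {21}
(A ∩ B) ∩ C = {21}

A ∩ B ∩ C = {21}


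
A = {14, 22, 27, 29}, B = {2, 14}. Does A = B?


Two sets are equal iff they have exactly the same elements.
A = {14, 22, 27, 29}
B = {2, 14}
Differences: {2, 22, 27, 29}
A ≠ B

No, A ≠ B


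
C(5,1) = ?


C(n,k) = n! / (k!(n-k)!)
C(5,1) = 5! / (1!4!)
= 5

C(5,1) = 5


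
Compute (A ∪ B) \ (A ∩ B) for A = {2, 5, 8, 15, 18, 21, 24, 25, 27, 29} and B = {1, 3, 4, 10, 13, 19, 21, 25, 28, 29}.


A △ B = (A \ B) ∪ (B \ A) = elements in exactly one of A or B
A \ B = {2, 5, 8, 15, 18, 24, 27}
B \ A = {1, 3, 4, 10, 13, 19, 28}
A △ B = {1, 2, 3, 4, 5, 8, 10, 13, 15, 18, 19, 24, 27, 28}

A △ B = {1, 2, 3, 4, 5, 8, 10, 13, 15, 18, 19, 24, 27, 28}


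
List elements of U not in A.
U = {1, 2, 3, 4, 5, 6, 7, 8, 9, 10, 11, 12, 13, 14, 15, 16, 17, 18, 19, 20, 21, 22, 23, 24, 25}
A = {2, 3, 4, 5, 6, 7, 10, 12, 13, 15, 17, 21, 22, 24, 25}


Aᶜ = U \ A = elements in U but not in A
U = {1, 2, 3, 4, 5, 6, 7, 8, 9, 10, 11, 12, 13, 14, 15, 16, 17, 18, 19, 20, 21, 22, 23, 24, 25}
A = {2, 3, 4, 5, 6, 7, 10, 12, 13, 15, 17, 21, 22, 24, 25}
Aᶜ = {1, 8, 9, 11, 14, 16, 18, 19, 20, 23}

Aᶜ = {1, 8, 9, 11, 14, 16, 18, 19, 20, 23}


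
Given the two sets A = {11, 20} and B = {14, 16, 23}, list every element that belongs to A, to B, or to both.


A ∪ B = all elements in A or B (or both)
A = {11, 20}
B = {14, 16, 23}
A ∪ B = {11, 14, 16, 20, 23}

A ∪ B = {11, 14, 16, 20, 23}


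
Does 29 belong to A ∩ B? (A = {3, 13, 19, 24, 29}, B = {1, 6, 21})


A = {3, 13, 19, 24, 29}, B = {1, 6, 21}
A ∩ B = elements in both A and B
A ∩ B = ∅
Checking if 29 ∈ A ∩ B
29 is not in A ∩ B → False

29 ∉ A ∩ B


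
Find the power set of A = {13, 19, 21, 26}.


|A| = 4, so |P(A)| = 2^4 = 16
Enumerate subsets by cardinality (0 to 4):
∅, {13}, {19}, {21}, {26}, {13, 19}, {13, 21}, {13, 26}, {19, 21}, {19, 26}, {21, 26}, {13, 19, 21}, {13, 19, 26}, {13, 21, 26}, {19, 21, 26}, {13, 19, 21, 26}

P(A) has 16 subsets: ∅, {13}, {19}, {21}, {26}, {13, 19}, {13, 21}, {13, 26}, {19, 21}, {19, 26}, {21, 26}, {13, 19, 21}, {13, 19, 26}, {13, 21, 26}, {19, 21, 26}, {13, 19, 21, 26}


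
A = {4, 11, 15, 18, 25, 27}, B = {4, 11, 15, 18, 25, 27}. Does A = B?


Two sets are equal iff they have exactly the same elements.
A = {4, 11, 15, 18, 25, 27}
B = {4, 11, 15, 18, 25, 27}
Same elements → A = B

Yes, A = B


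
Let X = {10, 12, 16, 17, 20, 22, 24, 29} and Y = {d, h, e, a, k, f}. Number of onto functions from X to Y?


n = |X| = 8, k = |Y| = 6. Surjections via inclusion-exclusion:
S(n,k) = Σ(-1)^i × C(k,i) × (k-i)^n, i=0 to k
i=0: (-1)^0×C(6,0)×6^8 = 1679616
i=1: (-1)^1×C(6,1)×5^8 = -2343750
i=2: (-1)^2×C(6,2)×4^8 = 983040
i=3: (-1)^3×C(6,3)×3^8 = -131220
i=4: (-1)^4×C(6,4)×2^8 = 3840
i=5: (-1)^5×C(6,5)×1^8 = -6
i=6: (-1)^6×C(6,6)×0^8 = 0
Total = 191520

Number of surjections = 191520


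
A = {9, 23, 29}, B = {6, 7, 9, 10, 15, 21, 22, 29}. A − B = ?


A \ B = elements in A but not in B
A = {9, 23, 29}
B = {6, 7, 9, 10, 15, 21, 22, 29}
Remove from A any elements in B
A \ B = {23}

A \ B = {23}


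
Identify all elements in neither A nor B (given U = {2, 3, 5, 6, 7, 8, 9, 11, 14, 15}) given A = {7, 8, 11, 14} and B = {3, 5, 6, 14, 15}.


A = {7, 8, 11, 14}
B = {3, 5, 6, 14, 15}
Region: in neither A nor B (given U = {2, 3, 5, 6, 7, 8, 9, 11, 14, 15})
Elements: {2, 9}

Elements in neither A nor B (given U = {2, 3, 5, 6, 7, 8, 9, 11, 14, 15}): {2, 9}


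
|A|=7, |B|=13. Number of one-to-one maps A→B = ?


An injection sends each of |A| = 7 inputs to a distinct output in B.
# injections = |B|·(|B|-1)·…·(|B|-|A|+1) = 13! / (13 - 7)!
= 13 × 12 × 11 × 10 × 9 × 8 × 7
= 8648640

Number of injections = 8648640


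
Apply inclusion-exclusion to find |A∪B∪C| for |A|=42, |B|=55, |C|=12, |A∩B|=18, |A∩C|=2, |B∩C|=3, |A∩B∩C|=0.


|A∪B∪C| = |A|+|B|+|C| - |A∩B|-|A∩C|-|B∩C| + |A∩B∩C|
= 42+55+12 - 18-2-3 + 0
= 109 - 23 + 0
= 86

|A ∪ B ∪ C| = 86


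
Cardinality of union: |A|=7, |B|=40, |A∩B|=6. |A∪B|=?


|A ∪ B| = |A| + |B| - |A ∩ B|
= 7 + 40 - 6
= 41

|A ∪ B| = 41


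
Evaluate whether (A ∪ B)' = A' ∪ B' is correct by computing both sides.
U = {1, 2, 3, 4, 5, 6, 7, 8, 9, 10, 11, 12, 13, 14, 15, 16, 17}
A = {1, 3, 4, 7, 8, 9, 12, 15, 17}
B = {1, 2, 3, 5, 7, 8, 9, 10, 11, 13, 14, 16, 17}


LHS: A ∪ B = {1, 2, 3, 4, 5, 7, 8, 9, 10, 11, 12, 13, 14, 15, 16, 17}
(A ∪ B)' = U \ (A ∪ B) = {6}
A' = {2, 5, 6, 10, 11, 13, 14, 16}, B' = {4, 6, 12, 15}
Claimed RHS: A' ∪ B' = {2, 4, 5, 6, 10, 11, 12, 13, 14, 15, 16}
Identity is INVALID: LHS = {6} but the RHS claimed here equals {2, 4, 5, 6, 10, 11, 12, 13, 14, 15, 16}. The correct form is (A ∪ B)' = A' ∩ B'.

Identity is invalid: (A ∪ B)' = {6} but A' ∪ B' = {2, 4, 5, 6, 10, 11, 12, 13, 14, 15, 16}. The correct De Morgan law is (A ∪ B)' = A' ∩ B'.


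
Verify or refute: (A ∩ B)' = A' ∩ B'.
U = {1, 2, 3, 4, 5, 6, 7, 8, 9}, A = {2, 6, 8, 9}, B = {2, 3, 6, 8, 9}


LHS: A ∩ B = {2, 6, 8, 9}
(A ∩ B)' = U \ (A ∩ B) = {1, 3, 4, 5, 7}
A' = {1, 3, 4, 5, 7}, B' = {1, 4, 5, 7}
Claimed RHS: A' ∩ B' = {1, 4, 5, 7}
Identity is INVALID: LHS = {1, 3, 4, 5, 7} but the RHS claimed here equals {1, 4, 5, 7}. The correct form is (A ∩ B)' = A' ∪ B'.

Identity is invalid: (A ∩ B)' = {1, 3, 4, 5, 7} but A' ∩ B' = {1, 4, 5, 7}. The correct De Morgan law is (A ∩ B)' = A' ∪ B'.


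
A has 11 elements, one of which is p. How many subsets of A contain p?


Subsets of A containing p correspond to subsets of A \ {p}, which has 10 elements.
Count = 2^(n-1) = 2^10
= 1024

Number of subsets containing p = 1024


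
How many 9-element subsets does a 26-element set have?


C(n,k) = n! / (k!(n-k)!)
C(26,9) = 26! / (9!17!)
= 3124550

C(26,9) = 3124550


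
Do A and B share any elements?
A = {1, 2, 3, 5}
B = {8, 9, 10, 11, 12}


Disjoint means A ∩ B = ∅.
A ∩ B = ∅
A ∩ B = ∅, so A and B are disjoint.

No — A and B share no elements (A ∩ B = ∅), so they are disjoint


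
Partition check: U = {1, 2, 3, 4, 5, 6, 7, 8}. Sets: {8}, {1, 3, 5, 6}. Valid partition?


A partition requires: (1) non-empty parts, (2) pairwise disjoint, (3) union = U
Parts: {8}, {1, 3, 5, 6}
Union of parts: {1, 3, 5, 6, 8}
U = {1, 2, 3, 4, 5, 6, 7, 8}
All non-empty? True
Pairwise disjoint? True
Covers U? False

No, not a valid partition


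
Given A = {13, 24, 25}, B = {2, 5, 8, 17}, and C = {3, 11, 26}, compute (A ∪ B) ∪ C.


A ∪ B = {2, 5, 8, 13, 17, 24, 25}
(A ∪ B) ∪ C = {2, 3, 5, 8, 11, 13, 17, 24, 25, 26}

A ∪ B ∪ C = {2, 3, 5, 8, 11, 13, 17, 24, 25, 26}


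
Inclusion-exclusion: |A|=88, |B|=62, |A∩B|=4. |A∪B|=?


|A ∪ B| = |A| + |B| - |A ∩ B|
= 88 + 62 - 4
= 146

|A ∪ B| = 146


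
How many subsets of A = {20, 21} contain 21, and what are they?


A subset of A contains 21 iff the remaining 1 elements form any subset of A \ {21}.
Count: 2^(n-1) = 2^1 = 2
Subsets containing 21: {21}, {20, 21}

Subsets containing 21 (2 total): {21}, {20, 21}


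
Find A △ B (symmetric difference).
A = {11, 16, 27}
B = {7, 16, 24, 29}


A △ B = (A \ B) ∪ (B \ A) = elements in exactly one of A or B
A \ B = {11, 27}
B \ A = {7, 24, 29}
A △ B = {7, 11, 24, 27, 29}

A △ B = {7, 11, 24, 27, 29}
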